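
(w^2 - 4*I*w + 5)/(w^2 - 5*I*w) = (w + I)/w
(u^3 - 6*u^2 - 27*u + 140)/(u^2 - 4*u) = u - 2 - 35/u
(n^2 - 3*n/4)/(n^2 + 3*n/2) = (4*n - 3)/(2*(2*n + 3))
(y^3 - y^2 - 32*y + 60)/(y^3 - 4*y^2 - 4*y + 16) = (y^2 + y - 30)/(y^2 - 2*y - 8)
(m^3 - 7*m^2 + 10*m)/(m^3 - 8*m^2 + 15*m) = (m - 2)/(m - 3)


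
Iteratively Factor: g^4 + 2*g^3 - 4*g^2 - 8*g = (g + 2)*(g^3 - 4*g) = (g + 2)^2*(g^2 - 2*g) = (g - 2)*(g + 2)^2*(g)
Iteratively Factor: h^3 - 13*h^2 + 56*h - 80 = (h - 5)*(h^2 - 8*h + 16) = (h - 5)*(h - 4)*(h - 4)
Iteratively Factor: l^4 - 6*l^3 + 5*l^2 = (l - 5)*(l^3 - l^2) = l*(l - 5)*(l^2 - l) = l*(l - 5)*(l - 1)*(l)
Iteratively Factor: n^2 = (n)*(n)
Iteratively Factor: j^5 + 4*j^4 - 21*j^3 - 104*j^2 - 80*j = (j + 4)*(j^4 - 21*j^2 - 20*j) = (j + 4)^2*(j^3 - 4*j^2 - 5*j) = (j - 5)*(j + 4)^2*(j^2 + j) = (j - 5)*(j + 1)*(j + 4)^2*(j)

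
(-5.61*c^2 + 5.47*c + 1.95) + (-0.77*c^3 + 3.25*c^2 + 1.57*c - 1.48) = -0.77*c^3 - 2.36*c^2 + 7.04*c + 0.47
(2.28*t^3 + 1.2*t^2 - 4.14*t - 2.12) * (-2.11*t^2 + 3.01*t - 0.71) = -4.8108*t^5 + 4.3308*t^4 + 10.7286*t^3 - 8.8402*t^2 - 3.4418*t + 1.5052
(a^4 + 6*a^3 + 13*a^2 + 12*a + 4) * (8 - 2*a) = -2*a^5 - 4*a^4 + 22*a^3 + 80*a^2 + 88*a + 32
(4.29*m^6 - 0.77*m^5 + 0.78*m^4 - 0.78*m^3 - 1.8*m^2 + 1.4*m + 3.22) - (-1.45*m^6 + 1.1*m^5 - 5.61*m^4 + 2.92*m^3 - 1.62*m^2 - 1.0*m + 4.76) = 5.74*m^6 - 1.87*m^5 + 6.39*m^4 - 3.7*m^3 - 0.18*m^2 + 2.4*m - 1.54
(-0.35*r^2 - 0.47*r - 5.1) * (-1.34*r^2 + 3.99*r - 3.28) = 0.469*r^4 - 0.7667*r^3 + 6.1067*r^2 - 18.8074*r + 16.728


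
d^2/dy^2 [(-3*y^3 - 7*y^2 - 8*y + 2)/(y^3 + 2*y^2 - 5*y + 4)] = 2*(-y^6 - 69*y^5 - 69*y^4 + 35*y^3 + 534*y^2 - 36*y - 238)/(y^9 + 6*y^8 - 3*y^7 - 40*y^6 + 63*y^5 + 78*y^4 - 317*y^3 + 396*y^2 - 240*y + 64)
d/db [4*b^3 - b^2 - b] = 12*b^2 - 2*b - 1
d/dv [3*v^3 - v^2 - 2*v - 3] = 9*v^2 - 2*v - 2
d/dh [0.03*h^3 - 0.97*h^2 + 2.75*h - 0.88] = 0.09*h^2 - 1.94*h + 2.75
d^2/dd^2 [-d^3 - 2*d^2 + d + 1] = -6*d - 4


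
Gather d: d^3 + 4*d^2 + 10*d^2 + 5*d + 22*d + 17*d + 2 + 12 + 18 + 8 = d^3 + 14*d^2 + 44*d + 40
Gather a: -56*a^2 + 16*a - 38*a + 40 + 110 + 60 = -56*a^2 - 22*a + 210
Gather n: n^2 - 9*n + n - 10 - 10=n^2 - 8*n - 20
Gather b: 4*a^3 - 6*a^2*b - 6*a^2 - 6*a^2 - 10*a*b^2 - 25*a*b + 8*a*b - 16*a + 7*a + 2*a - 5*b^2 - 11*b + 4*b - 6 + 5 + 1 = 4*a^3 - 12*a^2 - 7*a + b^2*(-10*a - 5) + b*(-6*a^2 - 17*a - 7)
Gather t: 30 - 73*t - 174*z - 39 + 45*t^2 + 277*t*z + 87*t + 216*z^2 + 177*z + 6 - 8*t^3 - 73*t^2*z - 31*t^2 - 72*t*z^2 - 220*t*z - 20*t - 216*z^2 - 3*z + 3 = -8*t^3 + t^2*(14 - 73*z) + t*(-72*z^2 + 57*z - 6)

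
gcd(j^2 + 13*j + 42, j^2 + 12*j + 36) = j + 6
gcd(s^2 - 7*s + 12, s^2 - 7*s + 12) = s^2 - 7*s + 12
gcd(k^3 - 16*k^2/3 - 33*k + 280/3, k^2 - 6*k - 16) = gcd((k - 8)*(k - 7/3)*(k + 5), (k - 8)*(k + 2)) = k - 8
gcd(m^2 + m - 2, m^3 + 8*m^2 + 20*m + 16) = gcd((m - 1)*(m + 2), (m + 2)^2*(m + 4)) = m + 2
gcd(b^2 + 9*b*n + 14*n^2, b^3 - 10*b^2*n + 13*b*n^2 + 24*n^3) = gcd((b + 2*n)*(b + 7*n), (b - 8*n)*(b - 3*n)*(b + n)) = 1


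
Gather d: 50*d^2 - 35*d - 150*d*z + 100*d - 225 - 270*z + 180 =50*d^2 + d*(65 - 150*z) - 270*z - 45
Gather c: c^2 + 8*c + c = c^2 + 9*c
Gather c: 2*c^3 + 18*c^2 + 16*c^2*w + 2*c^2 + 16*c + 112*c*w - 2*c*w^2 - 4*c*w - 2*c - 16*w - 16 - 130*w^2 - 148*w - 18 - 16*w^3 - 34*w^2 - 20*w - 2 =2*c^3 + c^2*(16*w + 20) + c*(-2*w^2 + 108*w + 14) - 16*w^3 - 164*w^2 - 184*w - 36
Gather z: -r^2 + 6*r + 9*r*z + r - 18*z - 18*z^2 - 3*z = -r^2 + 7*r - 18*z^2 + z*(9*r - 21)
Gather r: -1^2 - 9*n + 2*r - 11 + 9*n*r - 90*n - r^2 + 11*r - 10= -99*n - r^2 + r*(9*n + 13) - 22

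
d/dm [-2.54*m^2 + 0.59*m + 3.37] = 0.59 - 5.08*m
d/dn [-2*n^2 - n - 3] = -4*n - 1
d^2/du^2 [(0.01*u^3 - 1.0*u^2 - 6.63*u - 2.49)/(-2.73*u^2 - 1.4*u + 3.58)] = (1.11022302462516e-16*u^5 - 2.8421709430404e-14*u^4 + 90.946786*u^3 + 170.287446*u^2 + 445.117548*u + 150.524252)/(20.346417*u^6 + 31.30218*u^5 - 63.991746*u^4 - 79.35256*u^3 + 83.915916*u^2 + 53.82888*u - 45.882712)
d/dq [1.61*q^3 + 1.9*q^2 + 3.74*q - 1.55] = 4.83*q^2 + 3.8*q + 3.74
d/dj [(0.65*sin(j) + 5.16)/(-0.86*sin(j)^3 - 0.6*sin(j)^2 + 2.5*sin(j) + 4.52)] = (1.118*sin(j)^3 + 13.7028*sin(j)^2 + 6.192*sin(j) - 9.962)*cos(j)/(0.7396*sin(j)^6 + 1.032*sin(j)^5 - 3.94*sin(j)^4 - 10.7744*sin(j)^3 + 0.826000000000001*sin(j)^2 + 22.6*sin(j) + 20.4304)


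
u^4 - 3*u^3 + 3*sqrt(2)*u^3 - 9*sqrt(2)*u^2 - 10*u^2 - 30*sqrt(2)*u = u*(u - 5)*(u + 2)*(u + 3*sqrt(2))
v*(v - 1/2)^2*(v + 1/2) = v^4 - v^3/2 - v^2/4 + v/8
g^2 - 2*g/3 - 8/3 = (g - 2)*(g + 4/3)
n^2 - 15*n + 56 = (n - 8)*(n - 7)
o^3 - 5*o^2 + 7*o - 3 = (o - 3)*(o - 1)^2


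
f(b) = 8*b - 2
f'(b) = 8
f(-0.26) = -4.08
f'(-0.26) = 8.00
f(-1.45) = -13.60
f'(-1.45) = 8.00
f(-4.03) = -34.24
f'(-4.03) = 8.00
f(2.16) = 15.28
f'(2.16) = 8.00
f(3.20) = 23.60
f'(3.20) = 8.00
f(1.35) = 8.80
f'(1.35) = 8.00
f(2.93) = 21.44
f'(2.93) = 8.00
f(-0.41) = -5.28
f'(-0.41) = 8.00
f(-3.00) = -26.00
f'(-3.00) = 8.00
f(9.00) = 70.00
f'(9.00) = 8.00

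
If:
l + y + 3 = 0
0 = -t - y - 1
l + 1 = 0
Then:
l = -1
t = 1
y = -2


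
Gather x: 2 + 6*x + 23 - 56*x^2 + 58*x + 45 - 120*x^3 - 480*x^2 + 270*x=-120*x^3 - 536*x^2 + 334*x + 70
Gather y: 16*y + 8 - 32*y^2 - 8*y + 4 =-32*y^2 + 8*y + 12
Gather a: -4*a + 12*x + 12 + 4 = -4*a + 12*x + 16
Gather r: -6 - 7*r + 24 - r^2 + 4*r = -r^2 - 3*r + 18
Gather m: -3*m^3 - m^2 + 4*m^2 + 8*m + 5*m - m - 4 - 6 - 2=-3*m^3 + 3*m^2 + 12*m - 12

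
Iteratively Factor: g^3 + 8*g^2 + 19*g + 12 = (g + 1)*(g^2 + 7*g + 12) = (g + 1)*(g + 3)*(g + 4)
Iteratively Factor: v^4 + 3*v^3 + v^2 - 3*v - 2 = (v - 1)*(v^3 + 4*v^2 + 5*v + 2) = (v - 1)*(v + 1)*(v^2 + 3*v + 2) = (v - 1)*(v + 1)*(v + 2)*(v + 1)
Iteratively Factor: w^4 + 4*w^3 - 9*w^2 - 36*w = (w - 3)*(w^3 + 7*w^2 + 12*w) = (w - 3)*(w + 3)*(w^2 + 4*w) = (w - 3)*(w + 3)*(w + 4)*(w)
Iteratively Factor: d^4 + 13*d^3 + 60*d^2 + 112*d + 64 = (d + 4)*(d^3 + 9*d^2 + 24*d + 16) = (d + 4)^2*(d^2 + 5*d + 4) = (d + 4)^3*(d + 1)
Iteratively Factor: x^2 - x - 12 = (x - 4)*(x + 3)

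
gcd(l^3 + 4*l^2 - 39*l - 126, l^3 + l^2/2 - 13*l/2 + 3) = l + 3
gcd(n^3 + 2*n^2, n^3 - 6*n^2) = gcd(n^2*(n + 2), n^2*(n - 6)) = n^2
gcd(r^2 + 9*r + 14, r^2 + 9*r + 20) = 1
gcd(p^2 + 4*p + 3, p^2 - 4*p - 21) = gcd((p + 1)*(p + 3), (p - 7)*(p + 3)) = p + 3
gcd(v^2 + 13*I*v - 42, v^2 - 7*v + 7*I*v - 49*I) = v + 7*I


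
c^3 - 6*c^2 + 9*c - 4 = (c - 4)*(c - 1)^2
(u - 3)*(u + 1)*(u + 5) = u^3 + 3*u^2 - 13*u - 15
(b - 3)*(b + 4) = b^2 + b - 12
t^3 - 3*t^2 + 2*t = t*(t - 2)*(t - 1)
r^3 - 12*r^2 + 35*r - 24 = (r - 8)*(r - 3)*(r - 1)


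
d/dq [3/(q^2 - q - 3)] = 3*(1 - 2*q)/(-q^2 + q + 3)^2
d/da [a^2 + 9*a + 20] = 2*a + 9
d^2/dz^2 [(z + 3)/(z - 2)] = 10/(z - 2)^3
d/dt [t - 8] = 1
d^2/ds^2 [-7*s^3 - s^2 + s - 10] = -42*s - 2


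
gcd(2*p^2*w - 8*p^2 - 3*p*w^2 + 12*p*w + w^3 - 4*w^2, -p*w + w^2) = p - w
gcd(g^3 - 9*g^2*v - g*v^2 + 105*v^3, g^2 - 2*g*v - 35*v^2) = -g + 7*v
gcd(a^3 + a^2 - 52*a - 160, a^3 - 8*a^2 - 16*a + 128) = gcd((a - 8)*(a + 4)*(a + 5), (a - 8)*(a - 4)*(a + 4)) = a^2 - 4*a - 32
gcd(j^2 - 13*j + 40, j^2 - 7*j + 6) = 1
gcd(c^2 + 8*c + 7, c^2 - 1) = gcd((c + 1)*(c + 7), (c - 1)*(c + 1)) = c + 1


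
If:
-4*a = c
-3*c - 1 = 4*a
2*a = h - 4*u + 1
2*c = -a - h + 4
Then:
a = 1/8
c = -1/2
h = 39/8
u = 45/32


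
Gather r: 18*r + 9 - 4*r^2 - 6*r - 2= -4*r^2 + 12*r + 7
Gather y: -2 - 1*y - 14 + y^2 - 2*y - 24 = y^2 - 3*y - 40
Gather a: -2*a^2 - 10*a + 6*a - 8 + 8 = -2*a^2 - 4*a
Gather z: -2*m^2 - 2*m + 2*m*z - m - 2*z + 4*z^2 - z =-2*m^2 - 3*m + 4*z^2 + z*(2*m - 3)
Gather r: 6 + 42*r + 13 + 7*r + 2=49*r + 21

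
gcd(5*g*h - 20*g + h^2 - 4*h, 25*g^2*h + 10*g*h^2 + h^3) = 5*g + h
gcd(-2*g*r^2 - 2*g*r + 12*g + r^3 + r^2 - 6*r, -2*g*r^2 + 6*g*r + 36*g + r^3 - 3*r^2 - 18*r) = -2*g*r - 6*g + r^2 + 3*r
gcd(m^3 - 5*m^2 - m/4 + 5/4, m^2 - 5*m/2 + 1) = m - 1/2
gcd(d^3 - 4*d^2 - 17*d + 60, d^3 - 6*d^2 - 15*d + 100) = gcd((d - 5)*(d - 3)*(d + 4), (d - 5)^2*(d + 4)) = d^2 - d - 20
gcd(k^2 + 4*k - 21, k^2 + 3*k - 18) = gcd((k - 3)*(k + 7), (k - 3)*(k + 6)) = k - 3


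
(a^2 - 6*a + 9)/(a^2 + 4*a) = (a^2 - 6*a + 9)/(a*(a + 4))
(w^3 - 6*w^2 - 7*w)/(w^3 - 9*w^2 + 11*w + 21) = w/(w - 3)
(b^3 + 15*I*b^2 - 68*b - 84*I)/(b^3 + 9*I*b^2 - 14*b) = (b + 6*I)/b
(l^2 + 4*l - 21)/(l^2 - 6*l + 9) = (l + 7)/(l - 3)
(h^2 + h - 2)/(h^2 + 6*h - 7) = (h + 2)/(h + 7)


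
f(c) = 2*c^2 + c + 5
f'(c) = 4*c + 1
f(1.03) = 8.15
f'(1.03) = 5.12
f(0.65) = 6.50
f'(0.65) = 3.60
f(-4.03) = 33.45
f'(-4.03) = -15.12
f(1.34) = 9.93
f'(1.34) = 6.36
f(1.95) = 14.56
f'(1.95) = 8.80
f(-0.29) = 4.88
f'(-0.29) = -0.16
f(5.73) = 76.40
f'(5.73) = 23.92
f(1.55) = 11.36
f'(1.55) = 7.20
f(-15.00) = 440.00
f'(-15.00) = -59.00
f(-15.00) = 440.00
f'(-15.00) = -59.00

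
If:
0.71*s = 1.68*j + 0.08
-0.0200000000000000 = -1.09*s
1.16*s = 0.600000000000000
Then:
No Solution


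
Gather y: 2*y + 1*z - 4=2*y + z - 4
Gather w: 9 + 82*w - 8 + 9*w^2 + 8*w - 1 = 9*w^2 + 90*w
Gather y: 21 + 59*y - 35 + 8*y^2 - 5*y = 8*y^2 + 54*y - 14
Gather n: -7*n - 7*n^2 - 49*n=-7*n^2 - 56*n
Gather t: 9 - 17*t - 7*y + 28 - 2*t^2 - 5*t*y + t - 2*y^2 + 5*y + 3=-2*t^2 + t*(-5*y - 16) - 2*y^2 - 2*y + 40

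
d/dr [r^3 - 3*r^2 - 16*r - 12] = 3*r^2 - 6*r - 16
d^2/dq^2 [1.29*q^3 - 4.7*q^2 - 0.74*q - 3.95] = 7.74*q - 9.4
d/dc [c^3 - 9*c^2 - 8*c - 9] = 3*c^2 - 18*c - 8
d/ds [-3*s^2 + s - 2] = 1 - 6*s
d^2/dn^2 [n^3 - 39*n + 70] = 6*n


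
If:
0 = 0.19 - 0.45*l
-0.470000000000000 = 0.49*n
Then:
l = 0.42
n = -0.96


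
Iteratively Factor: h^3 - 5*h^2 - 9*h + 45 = (h - 3)*(h^2 - 2*h - 15) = (h - 3)*(h + 3)*(h - 5)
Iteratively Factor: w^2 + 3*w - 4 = (w + 4)*(w - 1)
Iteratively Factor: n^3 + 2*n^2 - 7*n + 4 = (n + 4)*(n^2 - 2*n + 1) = (n - 1)*(n + 4)*(n - 1)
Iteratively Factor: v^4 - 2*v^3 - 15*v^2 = (v + 3)*(v^3 - 5*v^2) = v*(v + 3)*(v^2 - 5*v) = v*(v - 5)*(v + 3)*(v)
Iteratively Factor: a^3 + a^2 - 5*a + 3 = (a + 3)*(a^2 - 2*a + 1) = (a - 1)*(a + 3)*(a - 1)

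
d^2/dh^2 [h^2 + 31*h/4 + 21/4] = 2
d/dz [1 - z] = -1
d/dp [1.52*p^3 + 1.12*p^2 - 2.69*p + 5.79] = 4.56*p^2 + 2.24*p - 2.69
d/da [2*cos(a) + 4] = -2*sin(a)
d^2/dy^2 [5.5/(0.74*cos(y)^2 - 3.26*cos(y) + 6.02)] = (-12.0472*(1 - cos(y)^2)^2 + 39.8046*cos(y)^3 + 33.5302*cos(y)^2 - 187.5478*cos(y) + 79.948)/(0.74*cos(y)^2 - 3.26*cos(y) + 6.02)^3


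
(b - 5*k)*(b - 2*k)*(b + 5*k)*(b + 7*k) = b^4 + 5*b^3*k - 39*b^2*k^2 - 125*b*k^3 + 350*k^4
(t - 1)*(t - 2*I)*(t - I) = t^3 - t^2 - 3*I*t^2 - 2*t + 3*I*t + 2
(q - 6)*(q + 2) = q^2 - 4*q - 12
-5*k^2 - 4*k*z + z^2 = (-5*k + z)*(k + z)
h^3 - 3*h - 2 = (h - 2)*(h + 1)^2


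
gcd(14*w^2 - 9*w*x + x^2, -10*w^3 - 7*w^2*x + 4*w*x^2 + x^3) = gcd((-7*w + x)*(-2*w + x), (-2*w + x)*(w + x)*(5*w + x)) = -2*w + x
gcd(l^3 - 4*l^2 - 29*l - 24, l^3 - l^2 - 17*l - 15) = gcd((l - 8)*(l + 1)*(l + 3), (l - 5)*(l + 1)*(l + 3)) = l^2 + 4*l + 3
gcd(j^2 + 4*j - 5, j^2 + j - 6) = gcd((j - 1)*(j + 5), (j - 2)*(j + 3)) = 1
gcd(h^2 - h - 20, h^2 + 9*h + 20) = h + 4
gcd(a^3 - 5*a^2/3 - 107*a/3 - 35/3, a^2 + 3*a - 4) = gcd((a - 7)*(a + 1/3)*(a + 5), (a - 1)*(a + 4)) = 1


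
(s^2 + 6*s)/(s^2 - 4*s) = (s + 6)/(s - 4)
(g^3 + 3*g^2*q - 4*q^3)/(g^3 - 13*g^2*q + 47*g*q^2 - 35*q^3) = (g^2 + 4*g*q + 4*q^2)/(g^2 - 12*g*q + 35*q^2)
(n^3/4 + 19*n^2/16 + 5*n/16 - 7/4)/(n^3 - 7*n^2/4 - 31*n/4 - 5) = (-4*n^3 - 19*n^2 - 5*n + 28)/(4*(-4*n^3 + 7*n^2 + 31*n + 20))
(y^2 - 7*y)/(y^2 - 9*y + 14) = y/(y - 2)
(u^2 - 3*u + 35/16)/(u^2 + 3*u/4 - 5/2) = (u - 7/4)/(u + 2)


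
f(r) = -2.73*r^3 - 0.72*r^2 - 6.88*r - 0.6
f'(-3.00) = -76.27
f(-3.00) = 87.27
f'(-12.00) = -1168.96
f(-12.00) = 4695.72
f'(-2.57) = -57.27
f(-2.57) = 58.67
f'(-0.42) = -7.72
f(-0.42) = 2.36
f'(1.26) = -21.70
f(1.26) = -15.87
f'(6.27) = -337.88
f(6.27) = -744.97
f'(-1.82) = -31.39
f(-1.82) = 25.99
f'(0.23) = -7.64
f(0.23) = -2.25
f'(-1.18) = -16.58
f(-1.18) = 11.00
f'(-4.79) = -187.89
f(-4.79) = 315.87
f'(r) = -8.19*r^2 - 1.44*r - 6.88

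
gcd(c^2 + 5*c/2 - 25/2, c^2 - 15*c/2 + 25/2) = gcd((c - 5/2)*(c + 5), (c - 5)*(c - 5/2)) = c - 5/2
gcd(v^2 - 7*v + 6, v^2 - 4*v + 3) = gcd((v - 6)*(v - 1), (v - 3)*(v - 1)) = v - 1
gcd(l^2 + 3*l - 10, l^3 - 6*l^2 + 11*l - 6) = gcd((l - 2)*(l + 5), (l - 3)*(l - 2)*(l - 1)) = l - 2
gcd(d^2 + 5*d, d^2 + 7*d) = d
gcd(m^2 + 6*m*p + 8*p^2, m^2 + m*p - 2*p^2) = m + 2*p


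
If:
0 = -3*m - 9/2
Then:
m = -3/2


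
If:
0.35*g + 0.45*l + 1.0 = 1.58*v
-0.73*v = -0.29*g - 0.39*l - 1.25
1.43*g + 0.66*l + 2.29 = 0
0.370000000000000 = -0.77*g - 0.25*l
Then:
No Solution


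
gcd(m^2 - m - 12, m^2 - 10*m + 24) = m - 4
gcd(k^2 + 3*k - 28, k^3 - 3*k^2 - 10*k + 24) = k - 4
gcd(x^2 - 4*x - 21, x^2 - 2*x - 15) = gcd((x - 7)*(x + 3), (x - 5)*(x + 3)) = x + 3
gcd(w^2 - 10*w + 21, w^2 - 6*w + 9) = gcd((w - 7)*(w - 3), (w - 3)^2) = w - 3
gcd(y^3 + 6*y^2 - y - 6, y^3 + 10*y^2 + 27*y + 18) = y^2 + 7*y + 6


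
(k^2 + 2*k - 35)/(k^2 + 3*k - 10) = (k^2 + 2*k - 35)/(k^2 + 3*k - 10)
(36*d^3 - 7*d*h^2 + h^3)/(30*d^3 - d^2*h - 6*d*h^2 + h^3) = (6*d - h)/(5*d - h)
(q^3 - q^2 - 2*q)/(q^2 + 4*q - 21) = q*(q^2 - q - 2)/(q^2 + 4*q - 21)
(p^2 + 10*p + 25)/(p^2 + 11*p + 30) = (p + 5)/(p + 6)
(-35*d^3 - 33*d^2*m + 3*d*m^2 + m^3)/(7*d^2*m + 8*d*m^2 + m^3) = (-5*d + m)/m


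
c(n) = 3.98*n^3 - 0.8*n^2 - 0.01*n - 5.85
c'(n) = 11.94*n^2 - 1.6*n - 0.01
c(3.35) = 134.77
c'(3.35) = 128.63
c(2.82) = 77.01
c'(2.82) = 90.43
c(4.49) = 338.24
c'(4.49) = 233.52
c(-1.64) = -25.54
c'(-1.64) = 34.73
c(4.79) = 413.16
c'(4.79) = 266.28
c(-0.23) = -5.94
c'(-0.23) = 0.99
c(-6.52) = -1142.92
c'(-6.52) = 518.00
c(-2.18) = -50.86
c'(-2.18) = 60.22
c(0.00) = -5.85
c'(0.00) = -0.01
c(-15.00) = -13618.20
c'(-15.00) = 2710.49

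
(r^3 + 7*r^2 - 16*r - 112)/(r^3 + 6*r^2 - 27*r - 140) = (r - 4)/(r - 5)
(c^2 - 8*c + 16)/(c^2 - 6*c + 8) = (c - 4)/(c - 2)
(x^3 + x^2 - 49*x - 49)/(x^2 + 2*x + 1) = (x^2 - 49)/(x + 1)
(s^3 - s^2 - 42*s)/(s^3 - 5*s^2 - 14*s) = (s + 6)/(s + 2)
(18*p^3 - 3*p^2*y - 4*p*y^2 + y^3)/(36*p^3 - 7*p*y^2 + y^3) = (-3*p + y)/(-6*p + y)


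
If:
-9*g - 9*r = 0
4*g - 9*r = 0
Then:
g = 0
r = 0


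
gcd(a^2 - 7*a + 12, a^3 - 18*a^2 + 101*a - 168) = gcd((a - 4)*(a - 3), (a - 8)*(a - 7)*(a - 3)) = a - 3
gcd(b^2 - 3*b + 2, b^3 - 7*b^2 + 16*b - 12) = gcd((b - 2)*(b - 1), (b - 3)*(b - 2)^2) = b - 2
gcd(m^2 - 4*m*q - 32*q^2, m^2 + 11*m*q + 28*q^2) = m + 4*q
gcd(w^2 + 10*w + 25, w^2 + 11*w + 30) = w + 5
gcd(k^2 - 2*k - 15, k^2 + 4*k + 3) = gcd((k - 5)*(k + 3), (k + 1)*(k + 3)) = k + 3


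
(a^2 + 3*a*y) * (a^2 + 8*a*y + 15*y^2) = a^4 + 11*a^3*y + 39*a^2*y^2 + 45*a*y^3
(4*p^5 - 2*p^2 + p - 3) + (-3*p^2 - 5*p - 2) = 4*p^5 - 5*p^2 - 4*p - 5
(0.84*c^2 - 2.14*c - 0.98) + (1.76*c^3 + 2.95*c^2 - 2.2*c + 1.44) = 1.76*c^3 + 3.79*c^2 - 4.34*c + 0.46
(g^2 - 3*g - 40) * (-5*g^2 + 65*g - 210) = -5*g^4 + 80*g^3 - 205*g^2 - 1970*g + 8400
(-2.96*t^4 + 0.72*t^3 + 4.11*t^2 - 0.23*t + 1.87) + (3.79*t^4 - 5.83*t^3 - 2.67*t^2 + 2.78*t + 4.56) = 0.83*t^4 - 5.11*t^3 + 1.44*t^2 + 2.55*t + 6.43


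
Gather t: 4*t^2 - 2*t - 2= 4*t^2 - 2*t - 2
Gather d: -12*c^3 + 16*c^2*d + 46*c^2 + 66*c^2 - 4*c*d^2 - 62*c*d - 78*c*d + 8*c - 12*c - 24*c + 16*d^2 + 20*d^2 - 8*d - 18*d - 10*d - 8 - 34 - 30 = -12*c^3 + 112*c^2 - 28*c + d^2*(36 - 4*c) + d*(16*c^2 - 140*c - 36) - 72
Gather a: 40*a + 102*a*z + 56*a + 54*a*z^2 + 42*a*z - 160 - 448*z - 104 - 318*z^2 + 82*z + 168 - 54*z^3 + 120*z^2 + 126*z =a*(54*z^2 + 144*z + 96) - 54*z^3 - 198*z^2 - 240*z - 96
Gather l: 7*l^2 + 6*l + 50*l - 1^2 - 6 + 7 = 7*l^2 + 56*l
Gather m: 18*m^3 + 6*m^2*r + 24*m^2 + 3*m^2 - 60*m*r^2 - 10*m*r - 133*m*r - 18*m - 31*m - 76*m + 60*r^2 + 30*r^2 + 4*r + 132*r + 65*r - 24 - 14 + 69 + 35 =18*m^3 + m^2*(6*r + 27) + m*(-60*r^2 - 143*r - 125) + 90*r^2 + 201*r + 66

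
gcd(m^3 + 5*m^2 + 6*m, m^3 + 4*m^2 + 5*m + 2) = m + 2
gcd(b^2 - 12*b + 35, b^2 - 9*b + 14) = b - 7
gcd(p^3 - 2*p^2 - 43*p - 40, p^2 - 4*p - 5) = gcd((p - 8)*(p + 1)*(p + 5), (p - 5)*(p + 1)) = p + 1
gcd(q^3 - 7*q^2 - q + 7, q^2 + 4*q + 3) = q + 1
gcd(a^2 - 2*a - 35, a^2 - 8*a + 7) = a - 7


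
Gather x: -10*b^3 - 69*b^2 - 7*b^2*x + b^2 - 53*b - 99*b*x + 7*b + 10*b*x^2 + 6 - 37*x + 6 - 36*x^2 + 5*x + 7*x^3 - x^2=-10*b^3 - 68*b^2 - 46*b + 7*x^3 + x^2*(10*b - 37) + x*(-7*b^2 - 99*b - 32) + 12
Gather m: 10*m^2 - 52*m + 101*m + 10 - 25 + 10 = 10*m^2 + 49*m - 5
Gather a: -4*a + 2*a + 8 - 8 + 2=2 - 2*a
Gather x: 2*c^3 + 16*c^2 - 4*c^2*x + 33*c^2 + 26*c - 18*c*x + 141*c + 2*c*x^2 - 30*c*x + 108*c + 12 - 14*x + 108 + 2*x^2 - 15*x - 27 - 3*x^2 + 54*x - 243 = 2*c^3 + 49*c^2 + 275*c + x^2*(2*c - 1) + x*(-4*c^2 - 48*c + 25) - 150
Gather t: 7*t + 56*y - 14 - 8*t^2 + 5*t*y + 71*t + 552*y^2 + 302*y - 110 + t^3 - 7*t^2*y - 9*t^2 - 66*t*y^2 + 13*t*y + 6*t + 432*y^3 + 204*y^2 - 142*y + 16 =t^3 + t^2*(-7*y - 17) + t*(-66*y^2 + 18*y + 84) + 432*y^3 + 756*y^2 + 216*y - 108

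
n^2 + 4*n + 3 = (n + 1)*(n + 3)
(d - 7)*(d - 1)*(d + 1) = d^3 - 7*d^2 - d + 7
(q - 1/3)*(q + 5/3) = q^2 + 4*q/3 - 5/9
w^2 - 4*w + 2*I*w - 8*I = (w - 4)*(w + 2*I)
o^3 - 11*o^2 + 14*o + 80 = (o - 8)*(o - 5)*(o + 2)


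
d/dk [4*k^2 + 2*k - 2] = 8*k + 2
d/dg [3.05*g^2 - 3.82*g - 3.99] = 6.1*g - 3.82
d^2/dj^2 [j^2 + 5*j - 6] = 2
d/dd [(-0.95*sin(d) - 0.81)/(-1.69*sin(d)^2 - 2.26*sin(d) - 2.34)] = (-1.6055*sin(d)^2 - 2.7378*sin(d) + 0.3924)*cos(d)/(2.8561*sin(d)^4 + 7.6388*sin(d)^3 + 13.0168*sin(d)^2 + 10.5768*sin(d) + 5.4756)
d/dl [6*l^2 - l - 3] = 12*l - 1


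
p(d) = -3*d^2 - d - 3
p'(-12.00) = 71.00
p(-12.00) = -423.00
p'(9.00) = -55.00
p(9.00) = -255.00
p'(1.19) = -8.14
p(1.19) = -8.44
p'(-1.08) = 5.48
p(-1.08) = -5.42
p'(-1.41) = 7.46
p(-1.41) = -7.55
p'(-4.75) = 27.50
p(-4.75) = -65.94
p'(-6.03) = 35.18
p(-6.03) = -106.05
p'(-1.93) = 10.58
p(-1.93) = -12.24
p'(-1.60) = 8.60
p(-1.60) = -9.08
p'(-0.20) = 0.20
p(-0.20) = -2.92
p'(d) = -6*d - 1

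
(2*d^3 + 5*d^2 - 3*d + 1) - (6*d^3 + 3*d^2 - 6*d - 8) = -4*d^3 + 2*d^2 + 3*d + 9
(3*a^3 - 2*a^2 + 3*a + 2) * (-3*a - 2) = -9*a^4 - 5*a^2 - 12*a - 4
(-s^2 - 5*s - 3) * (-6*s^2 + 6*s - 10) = 6*s^4 + 24*s^3 - 2*s^2 + 32*s + 30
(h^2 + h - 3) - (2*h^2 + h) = -h^2 - 3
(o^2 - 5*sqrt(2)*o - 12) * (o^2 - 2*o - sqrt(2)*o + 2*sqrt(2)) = o^4 - 6*sqrt(2)*o^3 - 2*o^3 - 2*o^2 + 12*sqrt(2)*o^2 + 4*o + 12*sqrt(2)*o - 24*sqrt(2)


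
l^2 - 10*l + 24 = (l - 6)*(l - 4)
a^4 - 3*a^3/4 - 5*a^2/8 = a^2*(a - 5/4)*(a + 1/2)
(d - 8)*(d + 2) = d^2 - 6*d - 16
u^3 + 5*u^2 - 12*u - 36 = (u - 3)*(u + 2)*(u + 6)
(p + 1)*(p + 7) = p^2 + 8*p + 7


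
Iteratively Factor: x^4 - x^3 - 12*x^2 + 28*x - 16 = (x + 4)*(x^3 - 5*x^2 + 8*x - 4) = (x - 2)*(x + 4)*(x^2 - 3*x + 2) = (x - 2)^2*(x + 4)*(x - 1)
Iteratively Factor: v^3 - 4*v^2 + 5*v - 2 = (v - 1)*(v^2 - 3*v + 2) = (v - 2)*(v - 1)*(v - 1)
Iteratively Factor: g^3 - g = (g)*(g^2 - 1) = g*(g + 1)*(g - 1)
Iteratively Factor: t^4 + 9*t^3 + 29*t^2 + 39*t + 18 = (t + 1)*(t^3 + 8*t^2 + 21*t + 18) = (t + 1)*(t + 3)*(t^2 + 5*t + 6) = (t + 1)*(t + 2)*(t + 3)*(t + 3)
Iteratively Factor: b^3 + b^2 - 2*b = (b - 1)*(b^2 + 2*b) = b*(b - 1)*(b + 2)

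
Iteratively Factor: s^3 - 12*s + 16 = (s - 2)*(s^2 + 2*s - 8) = (s - 2)*(s + 4)*(s - 2)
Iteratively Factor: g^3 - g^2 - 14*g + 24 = (g - 3)*(g^2 + 2*g - 8) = (g - 3)*(g + 4)*(g - 2)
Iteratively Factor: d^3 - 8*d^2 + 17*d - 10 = (d - 5)*(d^2 - 3*d + 2) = (d - 5)*(d - 2)*(d - 1)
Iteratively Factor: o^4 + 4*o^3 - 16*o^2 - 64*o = (o)*(o^3 + 4*o^2 - 16*o - 64) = o*(o - 4)*(o^2 + 8*o + 16) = o*(o - 4)*(o + 4)*(o + 4)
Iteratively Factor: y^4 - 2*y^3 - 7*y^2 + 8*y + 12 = (y - 2)*(y^3 - 7*y - 6) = (y - 2)*(y + 1)*(y^2 - y - 6) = (y - 2)*(y + 1)*(y + 2)*(y - 3)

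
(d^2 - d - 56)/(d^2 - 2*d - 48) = (d + 7)/(d + 6)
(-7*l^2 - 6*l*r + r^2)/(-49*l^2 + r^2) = (l + r)/(7*l + r)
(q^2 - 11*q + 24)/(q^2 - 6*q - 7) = (-q^2 + 11*q - 24)/(-q^2 + 6*q + 7)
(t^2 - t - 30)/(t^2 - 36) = (t + 5)/(t + 6)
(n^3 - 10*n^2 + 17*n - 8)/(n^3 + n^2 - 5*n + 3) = (n - 8)/(n + 3)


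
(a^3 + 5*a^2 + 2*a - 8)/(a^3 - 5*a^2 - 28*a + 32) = (a + 2)/(a - 8)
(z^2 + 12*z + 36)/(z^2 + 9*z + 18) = (z + 6)/(z + 3)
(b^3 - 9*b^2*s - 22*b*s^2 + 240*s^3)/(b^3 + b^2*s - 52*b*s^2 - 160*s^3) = (b - 6*s)/(b + 4*s)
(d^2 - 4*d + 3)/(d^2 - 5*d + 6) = (d - 1)/(d - 2)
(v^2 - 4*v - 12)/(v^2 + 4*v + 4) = (v - 6)/(v + 2)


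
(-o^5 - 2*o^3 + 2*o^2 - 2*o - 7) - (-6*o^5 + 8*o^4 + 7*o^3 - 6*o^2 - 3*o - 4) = 5*o^5 - 8*o^4 - 9*o^3 + 8*o^2 + o - 3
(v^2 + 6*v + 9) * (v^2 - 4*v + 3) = v^4 + 2*v^3 - 12*v^2 - 18*v + 27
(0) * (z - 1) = 0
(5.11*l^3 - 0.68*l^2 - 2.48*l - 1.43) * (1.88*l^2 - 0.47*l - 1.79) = 9.6068*l^5 - 3.6801*l^4 - 13.4897*l^3 - 0.3056*l^2 + 5.1113*l + 2.5597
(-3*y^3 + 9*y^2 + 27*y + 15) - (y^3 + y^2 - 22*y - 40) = -4*y^3 + 8*y^2 + 49*y + 55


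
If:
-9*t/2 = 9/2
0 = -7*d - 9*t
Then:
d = 9/7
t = -1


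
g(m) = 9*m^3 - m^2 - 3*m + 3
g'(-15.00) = 6102.00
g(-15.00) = -30552.00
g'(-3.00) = 246.00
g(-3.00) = -240.00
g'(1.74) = 75.27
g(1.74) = 42.16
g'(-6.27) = 1070.99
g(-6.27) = -2235.93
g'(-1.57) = 66.69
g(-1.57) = -29.58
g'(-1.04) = 28.28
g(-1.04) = -5.09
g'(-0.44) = 3.11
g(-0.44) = 3.36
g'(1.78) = 78.99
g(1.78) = 45.25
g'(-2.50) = 170.75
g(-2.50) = -136.38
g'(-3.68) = 370.00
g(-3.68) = -448.03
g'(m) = 27*m^2 - 2*m - 3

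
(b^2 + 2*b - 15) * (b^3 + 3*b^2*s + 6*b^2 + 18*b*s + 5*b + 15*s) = b^5 + 3*b^4*s + 8*b^4 + 24*b^3*s + 2*b^3 + 6*b^2*s - 80*b^2 - 240*b*s - 75*b - 225*s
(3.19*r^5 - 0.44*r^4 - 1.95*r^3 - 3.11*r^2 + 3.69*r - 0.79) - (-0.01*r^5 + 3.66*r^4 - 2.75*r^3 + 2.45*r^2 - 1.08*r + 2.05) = 3.2*r^5 - 4.1*r^4 + 0.8*r^3 - 5.56*r^2 + 4.77*r - 2.84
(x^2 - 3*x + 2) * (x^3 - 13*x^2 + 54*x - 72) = x^5 - 16*x^4 + 95*x^3 - 260*x^2 + 324*x - 144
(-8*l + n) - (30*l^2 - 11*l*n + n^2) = -30*l^2 + 11*l*n - 8*l - n^2 + n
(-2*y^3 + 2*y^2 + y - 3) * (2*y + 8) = -4*y^4 - 12*y^3 + 18*y^2 + 2*y - 24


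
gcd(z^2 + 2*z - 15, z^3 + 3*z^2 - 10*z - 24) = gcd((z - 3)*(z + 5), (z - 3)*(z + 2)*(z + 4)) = z - 3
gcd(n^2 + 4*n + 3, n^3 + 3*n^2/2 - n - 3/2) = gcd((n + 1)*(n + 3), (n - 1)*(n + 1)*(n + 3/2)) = n + 1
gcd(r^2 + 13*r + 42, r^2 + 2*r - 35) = r + 7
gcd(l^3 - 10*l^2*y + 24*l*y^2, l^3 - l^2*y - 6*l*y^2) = l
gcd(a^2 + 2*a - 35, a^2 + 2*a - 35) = a^2 + 2*a - 35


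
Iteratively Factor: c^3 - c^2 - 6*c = (c + 2)*(c^2 - 3*c) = (c - 3)*(c + 2)*(c)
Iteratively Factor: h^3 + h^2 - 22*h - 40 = (h + 4)*(h^2 - 3*h - 10) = (h - 5)*(h + 4)*(h + 2)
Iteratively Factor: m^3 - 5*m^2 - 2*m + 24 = (m + 2)*(m^2 - 7*m + 12) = (m - 3)*(m + 2)*(m - 4)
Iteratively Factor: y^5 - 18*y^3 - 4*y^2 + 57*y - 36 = (y + 3)*(y^4 - 3*y^3 - 9*y^2 + 23*y - 12) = (y - 1)*(y + 3)*(y^3 - 2*y^2 - 11*y + 12) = (y - 1)^2*(y + 3)*(y^2 - y - 12) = (y - 4)*(y - 1)^2*(y + 3)*(y + 3)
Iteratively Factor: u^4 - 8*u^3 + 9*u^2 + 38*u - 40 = (u - 5)*(u^3 - 3*u^2 - 6*u + 8) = (u - 5)*(u + 2)*(u^2 - 5*u + 4) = (u - 5)*(u - 1)*(u + 2)*(u - 4)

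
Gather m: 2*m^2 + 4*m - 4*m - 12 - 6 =2*m^2 - 18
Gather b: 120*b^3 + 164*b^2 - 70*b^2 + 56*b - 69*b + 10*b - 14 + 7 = 120*b^3 + 94*b^2 - 3*b - 7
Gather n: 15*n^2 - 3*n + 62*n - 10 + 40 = 15*n^2 + 59*n + 30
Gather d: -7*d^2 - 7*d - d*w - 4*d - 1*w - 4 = -7*d^2 + d*(-w - 11) - w - 4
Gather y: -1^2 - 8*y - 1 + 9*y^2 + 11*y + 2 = 9*y^2 + 3*y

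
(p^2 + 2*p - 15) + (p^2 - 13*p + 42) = 2*p^2 - 11*p + 27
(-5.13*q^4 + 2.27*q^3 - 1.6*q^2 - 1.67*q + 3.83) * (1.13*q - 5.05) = -5.7969*q^5 + 28.4716*q^4 - 13.2715*q^3 + 6.1929*q^2 + 12.7614*q - 19.3415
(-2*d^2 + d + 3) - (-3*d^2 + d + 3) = d^2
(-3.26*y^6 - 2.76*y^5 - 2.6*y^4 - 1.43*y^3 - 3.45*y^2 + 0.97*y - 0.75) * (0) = 0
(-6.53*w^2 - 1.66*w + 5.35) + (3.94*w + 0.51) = -6.53*w^2 + 2.28*w + 5.86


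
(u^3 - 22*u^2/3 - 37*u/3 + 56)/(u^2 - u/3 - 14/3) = (u^2 - 5*u - 24)/(u + 2)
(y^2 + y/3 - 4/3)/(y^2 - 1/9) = 3*(3*y^2 + y - 4)/(9*y^2 - 1)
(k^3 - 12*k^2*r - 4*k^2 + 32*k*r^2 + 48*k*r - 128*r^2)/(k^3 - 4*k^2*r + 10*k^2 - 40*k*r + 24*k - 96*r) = (k^2 - 8*k*r - 4*k + 32*r)/(k^2 + 10*k + 24)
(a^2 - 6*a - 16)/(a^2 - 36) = (a^2 - 6*a - 16)/(a^2 - 36)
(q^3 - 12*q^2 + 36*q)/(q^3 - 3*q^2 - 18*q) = (q - 6)/(q + 3)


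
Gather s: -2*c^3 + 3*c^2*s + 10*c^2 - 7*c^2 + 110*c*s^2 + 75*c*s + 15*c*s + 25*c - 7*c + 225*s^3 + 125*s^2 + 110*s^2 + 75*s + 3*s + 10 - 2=-2*c^3 + 3*c^2 + 18*c + 225*s^3 + s^2*(110*c + 235) + s*(3*c^2 + 90*c + 78) + 8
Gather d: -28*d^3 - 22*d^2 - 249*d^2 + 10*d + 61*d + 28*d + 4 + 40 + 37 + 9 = -28*d^3 - 271*d^2 + 99*d + 90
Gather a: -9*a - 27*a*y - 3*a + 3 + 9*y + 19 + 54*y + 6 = a*(-27*y - 12) + 63*y + 28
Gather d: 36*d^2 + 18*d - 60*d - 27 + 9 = 36*d^2 - 42*d - 18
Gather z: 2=2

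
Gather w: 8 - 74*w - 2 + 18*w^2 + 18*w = 18*w^2 - 56*w + 6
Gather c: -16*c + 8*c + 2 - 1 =1 - 8*c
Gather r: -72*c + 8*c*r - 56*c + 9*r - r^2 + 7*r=-128*c - r^2 + r*(8*c + 16)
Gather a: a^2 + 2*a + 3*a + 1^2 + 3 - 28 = a^2 + 5*a - 24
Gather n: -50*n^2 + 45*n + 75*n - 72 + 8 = -50*n^2 + 120*n - 64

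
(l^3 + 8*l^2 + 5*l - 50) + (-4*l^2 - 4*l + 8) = l^3 + 4*l^2 + l - 42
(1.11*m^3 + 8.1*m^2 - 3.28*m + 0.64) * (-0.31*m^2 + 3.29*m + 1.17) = -0.3441*m^5 + 1.1409*m^4 + 28.9645*m^3 - 1.5126*m^2 - 1.732*m + 0.7488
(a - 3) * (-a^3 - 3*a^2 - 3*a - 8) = -a^4 + 6*a^2 + a + 24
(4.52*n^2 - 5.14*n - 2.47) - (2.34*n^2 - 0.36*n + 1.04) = 2.18*n^2 - 4.78*n - 3.51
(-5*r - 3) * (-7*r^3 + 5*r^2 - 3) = 35*r^4 - 4*r^3 - 15*r^2 + 15*r + 9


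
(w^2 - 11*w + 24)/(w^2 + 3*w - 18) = (w - 8)/(w + 6)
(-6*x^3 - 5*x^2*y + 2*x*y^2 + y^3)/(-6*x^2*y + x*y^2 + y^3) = (x + y)/y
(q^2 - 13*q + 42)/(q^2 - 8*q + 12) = (q - 7)/(q - 2)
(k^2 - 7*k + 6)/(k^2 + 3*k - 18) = (k^2 - 7*k + 6)/(k^2 + 3*k - 18)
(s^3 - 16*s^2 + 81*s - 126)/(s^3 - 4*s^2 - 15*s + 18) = (s^2 - 10*s + 21)/(s^2 + 2*s - 3)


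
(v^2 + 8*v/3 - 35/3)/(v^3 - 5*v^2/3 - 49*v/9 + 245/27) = 9*(v + 5)/(9*v^2 + 6*v - 35)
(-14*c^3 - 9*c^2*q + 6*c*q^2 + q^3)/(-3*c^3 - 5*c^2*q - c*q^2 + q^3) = (-14*c^2 + 5*c*q + q^2)/(-3*c^2 - 2*c*q + q^2)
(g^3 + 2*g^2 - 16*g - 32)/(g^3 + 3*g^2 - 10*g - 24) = (g - 4)/(g - 3)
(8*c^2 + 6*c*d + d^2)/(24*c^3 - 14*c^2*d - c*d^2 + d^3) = (2*c + d)/(6*c^2 - 5*c*d + d^2)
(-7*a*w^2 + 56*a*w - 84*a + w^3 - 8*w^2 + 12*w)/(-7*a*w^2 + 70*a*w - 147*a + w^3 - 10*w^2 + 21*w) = (w^2 - 8*w + 12)/(w^2 - 10*w + 21)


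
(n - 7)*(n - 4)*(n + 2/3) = n^3 - 31*n^2/3 + 62*n/3 + 56/3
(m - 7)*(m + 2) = m^2 - 5*m - 14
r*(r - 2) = r^2 - 2*r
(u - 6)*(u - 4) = u^2 - 10*u + 24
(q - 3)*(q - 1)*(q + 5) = q^3 + q^2 - 17*q + 15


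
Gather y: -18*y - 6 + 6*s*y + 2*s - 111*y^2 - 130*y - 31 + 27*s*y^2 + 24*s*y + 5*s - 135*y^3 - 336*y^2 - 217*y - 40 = 7*s - 135*y^3 + y^2*(27*s - 447) + y*(30*s - 365) - 77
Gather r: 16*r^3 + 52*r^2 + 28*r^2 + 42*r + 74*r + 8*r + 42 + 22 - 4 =16*r^3 + 80*r^2 + 124*r + 60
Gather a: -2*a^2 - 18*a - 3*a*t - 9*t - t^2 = -2*a^2 + a*(-3*t - 18) - t^2 - 9*t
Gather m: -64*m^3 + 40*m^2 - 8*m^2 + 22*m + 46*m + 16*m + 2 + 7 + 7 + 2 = -64*m^3 + 32*m^2 + 84*m + 18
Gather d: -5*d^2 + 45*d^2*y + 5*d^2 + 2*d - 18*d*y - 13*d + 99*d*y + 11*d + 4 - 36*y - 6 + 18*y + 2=45*d^2*y + 81*d*y - 18*y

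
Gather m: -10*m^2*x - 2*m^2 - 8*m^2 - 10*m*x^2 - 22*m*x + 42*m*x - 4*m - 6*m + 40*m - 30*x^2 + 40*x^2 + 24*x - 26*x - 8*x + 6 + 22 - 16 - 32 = m^2*(-10*x - 10) + m*(-10*x^2 + 20*x + 30) + 10*x^2 - 10*x - 20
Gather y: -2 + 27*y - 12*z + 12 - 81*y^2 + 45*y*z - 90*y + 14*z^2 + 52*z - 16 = -81*y^2 + y*(45*z - 63) + 14*z^2 + 40*z - 6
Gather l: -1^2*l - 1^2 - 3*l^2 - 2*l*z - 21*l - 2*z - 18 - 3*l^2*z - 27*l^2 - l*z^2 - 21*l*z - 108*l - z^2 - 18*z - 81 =l^2*(-3*z - 30) + l*(-z^2 - 23*z - 130) - z^2 - 20*z - 100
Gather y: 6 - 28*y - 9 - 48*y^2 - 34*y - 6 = -48*y^2 - 62*y - 9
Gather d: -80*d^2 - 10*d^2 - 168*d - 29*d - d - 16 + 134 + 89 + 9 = -90*d^2 - 198*d + 216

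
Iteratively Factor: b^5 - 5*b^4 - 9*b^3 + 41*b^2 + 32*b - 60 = (b - 3)*(b^4 - 2*b^3 - 15*b^2 - 4*b + 20) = (b - 3)*(b - 1)*(b^3 - b^2 - 16*b - 20) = (b - 3)*(b - 1)*(b + 2)*(b^2 - 3*b - 10) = (b - 3)*(b - 1)*(b + 2)^2*(b - 5)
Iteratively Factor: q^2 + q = (q)*(q + 1)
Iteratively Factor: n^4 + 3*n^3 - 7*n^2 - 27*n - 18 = (n - 3)*(n^3 + 6*n^2 + 11*n + 6) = (n - 3)*(n + 2)*(n^2 + 4*n + 3) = (n - 3)*(n + 2)*(n + 3)*(n + 1)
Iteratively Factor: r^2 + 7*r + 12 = (r + 4)*(r + 3)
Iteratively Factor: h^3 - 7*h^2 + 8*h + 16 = (h - 4)*(h^2 - 3*h - 4) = (h - 4)^2*(h + 1)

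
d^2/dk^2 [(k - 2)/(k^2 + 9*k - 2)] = 2*((k - 2)*(2*k + 9)^2 - (3*k + 7)*(k^2 + 9*k - 2))/(k^2 + 9*k - 2)^3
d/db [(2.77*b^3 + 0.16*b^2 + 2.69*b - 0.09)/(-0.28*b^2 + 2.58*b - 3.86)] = (-0.7756*b^4 + 14.2932*b^3 - 30.9106*b^2 - 1.2856*b - 10.1512)/(0.0784*b^4 - 1.4448*b^3 + 8.818*b^2 - 19.9176*b + 14.8996)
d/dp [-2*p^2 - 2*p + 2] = -4*p - 2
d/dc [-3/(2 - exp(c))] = -3*exp(c)/(exp(c) - 2)^2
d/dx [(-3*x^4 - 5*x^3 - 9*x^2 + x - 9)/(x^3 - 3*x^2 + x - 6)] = 3*(-x^6 + 6*x^5 + 5*x^4 + 20*x^3 + 37*x^2 + 18*x + 1)/(x^6 - 6*x^5 + 11*x^4 - 18*x^3 + 37*x^2 - 12*x + 36)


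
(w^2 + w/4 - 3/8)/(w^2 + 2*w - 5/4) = (4*w + 3)/(2*(2*w + 5))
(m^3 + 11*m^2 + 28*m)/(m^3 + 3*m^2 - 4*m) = (m + 7)/(m - 1)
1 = 1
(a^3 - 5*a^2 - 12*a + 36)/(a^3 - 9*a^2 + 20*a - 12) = (a + 3)/(a - 1)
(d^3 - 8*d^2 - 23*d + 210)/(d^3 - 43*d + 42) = (d^2 - 2*d - 35)/(d^2 + 6*d - 7)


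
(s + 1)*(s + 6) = s^2 + 7*s + 6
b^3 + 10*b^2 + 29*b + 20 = (b + 1)*(b + 4)*(b + 5)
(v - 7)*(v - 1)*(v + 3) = v^3 - 5*v^2 - 17*v + 21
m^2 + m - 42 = (m - 6)*(m + 7)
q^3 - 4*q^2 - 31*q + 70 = (q - 7)*(q - 2)*(q + 5)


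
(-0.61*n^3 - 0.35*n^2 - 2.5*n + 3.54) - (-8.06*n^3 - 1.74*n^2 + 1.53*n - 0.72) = 7.45*n^3 + 1.39*n^2 - 4.03*n + 4.26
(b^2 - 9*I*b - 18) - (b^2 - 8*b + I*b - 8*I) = 8*b - 10*I*b - 18 + 8*I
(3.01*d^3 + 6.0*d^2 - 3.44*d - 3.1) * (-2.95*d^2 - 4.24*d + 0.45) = -8.8795*d^5 - 30.4624*d^4 - 13.9375*d^3 + 26.4306*d^2 + 11.596*d - 1.395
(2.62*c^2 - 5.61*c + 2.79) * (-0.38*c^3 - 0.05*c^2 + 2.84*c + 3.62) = -0.9956*c^5 + 2.0008*c^4 + 6.6611*c^3 - 6.5875*c^2 - 12.3846*c + 10.0998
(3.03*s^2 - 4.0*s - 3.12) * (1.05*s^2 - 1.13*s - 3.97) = 3.1815*s^4 - 7.6239*s^3 - 10.7851*s^2 + 19.4056*s + 12.3864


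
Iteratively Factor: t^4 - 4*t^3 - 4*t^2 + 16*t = (t + 2)*(t^3 - 6*t^2 + 8*t) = t*(t + 2)*(t^2 - 6*t + 8) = t*(t - 2)*(t + 2)*(t - 4)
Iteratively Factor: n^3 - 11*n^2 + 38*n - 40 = (n - 2)*(n^2 - 9*n + 20) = (n - 5)*(n - 2)*(n - 4)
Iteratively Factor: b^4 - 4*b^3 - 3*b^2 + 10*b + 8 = (b - 2)*(b^3 - 2*b^2 - 7*b - 4) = (b - 4)*(b - 2)*(b^2 + 2*b + 1) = (b - 4)*(b - 2)*(b + 1)*(b + 1)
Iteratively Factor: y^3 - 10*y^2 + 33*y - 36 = (y - 3)*(y^2 - 7*y + 12) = (y - 3)^2*(y - 4)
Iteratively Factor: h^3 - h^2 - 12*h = (h + 3)*(h^2 - 4*h) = (h - 4)*(h + 3)*(h)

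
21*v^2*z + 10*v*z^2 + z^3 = z*(3*v + z)*(7*v + z)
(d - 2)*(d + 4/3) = d^2 - 2*d/3 - 8/3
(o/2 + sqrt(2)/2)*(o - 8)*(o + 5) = o^3/2 - 3*o^2/2 + sqrt(2)*o^2/2 - 20*o - 3*sqrt(2)*o/2 - 20*sqrt(2)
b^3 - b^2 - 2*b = b*(b - 2)*(b + 1)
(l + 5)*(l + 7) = l^2 + 12*l + 35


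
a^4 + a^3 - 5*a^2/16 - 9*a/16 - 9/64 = (a - 3/4)*(a + 1/2)^2*(a + 3/4)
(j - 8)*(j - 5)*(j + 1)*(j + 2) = j^4 - 10*j^3 + 3*j^2 + 94*j + 80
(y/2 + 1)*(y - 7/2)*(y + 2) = y^3/2 + y^2/4 - 5*y - 7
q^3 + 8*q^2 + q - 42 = (q - 2)*(q + 3)*(q + 7)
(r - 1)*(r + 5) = r^2 + 4*r - 5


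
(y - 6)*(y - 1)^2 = y^3 - 8*y^2 + 13*y - 6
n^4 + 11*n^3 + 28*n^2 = n^2*(n + 4)*(n + 7)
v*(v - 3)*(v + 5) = v^3 + 2*v^2 - 15*v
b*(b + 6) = b^2 + 6*b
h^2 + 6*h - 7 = (h - 1)*(h + 7)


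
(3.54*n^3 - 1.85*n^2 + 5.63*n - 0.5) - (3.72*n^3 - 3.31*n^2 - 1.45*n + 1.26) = -0.18*n^3 + 1.46*n^2 + 7.08*n - 1.76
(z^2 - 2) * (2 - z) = -z^3 + 2*z^2 + 2*z - 4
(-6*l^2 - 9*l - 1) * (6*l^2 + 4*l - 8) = -36*l^4 - 78*l^3 + 6*l^2 + 68*l + 8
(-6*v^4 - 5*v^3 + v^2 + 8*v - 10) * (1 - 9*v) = 54*v^5 + 39*v^4 - 14*v^3 - 71*v^2 + 98*v - 10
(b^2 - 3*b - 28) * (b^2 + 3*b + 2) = b^4 - 35*b^2 - 90*b - 56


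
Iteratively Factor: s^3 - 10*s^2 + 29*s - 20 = (s - 1)*(s^2 - 9*s + 20) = (s - 4)*(s - 1)*(s - 5)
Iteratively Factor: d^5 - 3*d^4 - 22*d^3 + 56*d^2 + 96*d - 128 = (d - 4)*(d^4 + d^3 - 18*d^2 - 16*d + 32) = (d - 4)*(d + 2)*(d^3 - d^2 - 16*d + 16) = (d - 4)^2*(d + 2)*(d^2 + 3*d - 4) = (d - 4)^2*(d + 2)*(d + 4)*(d - 1)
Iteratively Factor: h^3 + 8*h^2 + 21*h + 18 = (h + 2)*(h^2 + 6*h + 9) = (h + 2)*(h + 3)*(h + 3)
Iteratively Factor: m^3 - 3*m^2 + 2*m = (m - 2)*(m^2 - m) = (m - 2)*(m - 1)*(m)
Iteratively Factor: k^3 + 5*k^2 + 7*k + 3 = (k + 1)*(k^2 + 4*k + 3) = (k + 1)*(k + 3)*(k + 1)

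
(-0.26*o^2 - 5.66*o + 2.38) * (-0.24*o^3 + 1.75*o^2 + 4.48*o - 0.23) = 0.0624*o^5 + 0.9034*o^4 - 11.641*o^3 - 21.132*o^2 + 11.9642*o - 0.5474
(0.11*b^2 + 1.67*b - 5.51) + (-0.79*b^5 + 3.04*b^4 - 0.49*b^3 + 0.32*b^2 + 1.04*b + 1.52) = -0.79*b^5 + 3.04*b^4 - 0.49*b^3 + 0.43*b^2 + 2.71*b - 3.99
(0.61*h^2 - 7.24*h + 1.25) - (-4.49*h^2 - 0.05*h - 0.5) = 5.1*h^2 - 7.19*h + 1.75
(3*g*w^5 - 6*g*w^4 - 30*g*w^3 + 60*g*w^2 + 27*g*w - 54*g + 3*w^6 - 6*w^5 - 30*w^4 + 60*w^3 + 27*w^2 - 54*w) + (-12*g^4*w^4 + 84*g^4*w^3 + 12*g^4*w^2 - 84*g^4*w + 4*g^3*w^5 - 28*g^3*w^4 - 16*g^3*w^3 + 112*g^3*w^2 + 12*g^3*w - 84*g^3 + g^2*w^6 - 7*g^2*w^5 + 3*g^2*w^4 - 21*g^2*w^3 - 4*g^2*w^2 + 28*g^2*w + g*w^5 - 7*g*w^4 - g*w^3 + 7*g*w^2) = -12*g^4*w^4 + 84*g^4*w^3 + 12*g^4*w^2 - 84*g^4*w + 4*g^3*w^5 - 28*g^3*w^4 - 16*g^3*w^3 + 112*g^3*w^2 + 12*g^3*w - 84*g^3 + g^2*w^6 - 7*g^2*w^5 + 3*g^2*w^4 - 21*g^2*w^3 - 4*g^2*w^2 + 28*g^2*w + 4*g*w^5 - 13*g*w^4 - 31*g*w^3 + 67*g*w^2 + 27*g*w - 54*g + 3*w^6 - 6*w^5 - 30*w^4 + 60*w^3 + 27*w^2 - 54*w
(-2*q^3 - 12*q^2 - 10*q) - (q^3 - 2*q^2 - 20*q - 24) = -3*q^3 - 10*q^2 + 10*q + 24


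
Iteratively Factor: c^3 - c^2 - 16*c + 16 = (c - 1)*(c^2 - 16) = (c - 1)*(c + 4)*(c - 4)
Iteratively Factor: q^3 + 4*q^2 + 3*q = (q + 3)*(q^2 + q) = q*(q + 3)*(q + 1)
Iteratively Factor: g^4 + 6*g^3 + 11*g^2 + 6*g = (g + 1)*(g^3 + 5*g^2 + 6*g) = g*(g + 1)*(g^2 + 5*g + 6) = g*(g + 1)*(g + 3)*(g + 2)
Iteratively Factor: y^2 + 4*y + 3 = (y + 1)*(y + 3)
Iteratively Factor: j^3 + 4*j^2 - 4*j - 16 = (j + 2)*(j^2 + 2*j - 8) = (j - 2)*(j + 2)*(j + 4)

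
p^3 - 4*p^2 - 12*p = p*(p - 6)*(p + 2)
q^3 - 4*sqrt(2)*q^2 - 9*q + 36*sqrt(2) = (q - 3)*(q + 3)*(q - 4*sqrt(2))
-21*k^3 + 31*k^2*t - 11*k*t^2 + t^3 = (-7*k + t)*(-3*k + t)*(-k + t)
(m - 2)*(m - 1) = m^2 - 3*m + 2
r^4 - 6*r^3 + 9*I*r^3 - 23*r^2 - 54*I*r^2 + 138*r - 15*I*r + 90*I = (r - 6)*(r + I)*(r + 3*I)*(r + 5*I)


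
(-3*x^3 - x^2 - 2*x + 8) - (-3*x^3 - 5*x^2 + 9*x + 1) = 4*x^2 - 11*x + 7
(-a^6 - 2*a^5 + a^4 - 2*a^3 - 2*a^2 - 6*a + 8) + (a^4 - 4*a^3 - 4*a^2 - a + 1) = -a^6 - 2*a^5 + 2*a^4 - 6*a^3 - 6*a^2 - 7*a + 9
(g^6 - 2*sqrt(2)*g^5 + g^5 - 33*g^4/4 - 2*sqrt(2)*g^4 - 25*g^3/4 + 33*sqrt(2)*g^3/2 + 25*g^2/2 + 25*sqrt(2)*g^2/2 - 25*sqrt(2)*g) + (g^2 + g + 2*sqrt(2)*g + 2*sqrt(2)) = g^6 - 2*sqrt(2)*g^5 + g^5 - 33*g^4/4 - 2*sqrt(2)*g^4 - 25*g^3/4 + 33*sqrt(2)*g^3/2 + 27*g^2/2 + 25*sqrt(2)*g^2/2 - 23*sqrt(2)*g + g + 2*sqrt(2)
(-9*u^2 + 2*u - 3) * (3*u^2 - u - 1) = -27*u^4 + 15*u^3 - 2*u^2 + u + 3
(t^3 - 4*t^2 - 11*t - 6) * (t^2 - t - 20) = t^5 - 5*t^4 - 27*t^3 + 85*t^2 + 226*t + 120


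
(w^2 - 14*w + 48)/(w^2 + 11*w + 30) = (w^2 - 14*w + 48)/(w^2 + 11*w + 30)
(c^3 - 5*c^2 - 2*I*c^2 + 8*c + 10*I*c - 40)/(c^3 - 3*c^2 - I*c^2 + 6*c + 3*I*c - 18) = (c^2 - c*(5 + 4*I) + 20*I)/(c^2 - 3*c*(1 + I) + 9*I)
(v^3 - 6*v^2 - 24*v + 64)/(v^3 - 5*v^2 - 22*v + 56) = (v - 8)/(v - 7)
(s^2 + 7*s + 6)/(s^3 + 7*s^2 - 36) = (s + 1)/(s^2 + s - 6)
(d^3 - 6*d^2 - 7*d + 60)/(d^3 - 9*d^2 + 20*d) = (d + 3)/d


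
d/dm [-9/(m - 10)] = 9/(m - 10)^2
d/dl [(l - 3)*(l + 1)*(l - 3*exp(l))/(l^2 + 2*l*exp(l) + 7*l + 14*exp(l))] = (-(l - 3)*(l + 1)*(l - 3*exp(l))*(2*l*exp(l) + 2*l + 16*exp(l) + 7) + (-(l - 3)*(l + 1)*(3*exp(l) - 1) + (l - 3)*(l - 3*exp(l)) + (l + 1)*(l - 3*exp(l)))*(l^2 + 2*l*exp(l) + 7*l + 14*exp(l)))/(l^2 + 2*l*exp(l) + 7*l + 14*exp(l))^2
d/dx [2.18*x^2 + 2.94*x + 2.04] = 4.36*x + 2.94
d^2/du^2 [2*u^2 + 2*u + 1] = 4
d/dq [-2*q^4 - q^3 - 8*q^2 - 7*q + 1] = -8*q^3 - 3*q^2 - 16*q - 7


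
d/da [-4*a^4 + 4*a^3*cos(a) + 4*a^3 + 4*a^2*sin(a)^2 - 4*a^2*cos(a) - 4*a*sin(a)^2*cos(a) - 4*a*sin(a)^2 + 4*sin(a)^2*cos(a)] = -4*a^3*sin(a) - 16*a^3 + 4*a^2*sin(a) + 4*a^2*sin(2*a) + 12*a^2*cos(a) + 12*a^2 + a*sin(a) - 3*a*sin(3*a) - 4*sqrt(2)*a*sin(2*a + pi/4) - 8*a*cos(a) + 4*a + 3*sin(3*a) - sqrt(2)*sin(a + pi/4) + 2*cos(2*a) + cos(3*a) - 2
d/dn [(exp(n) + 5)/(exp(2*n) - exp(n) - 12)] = (-(exp(n) + 5)*(2*exp(n) - 1) + exp(2*n) - exp(n) - 12)*exp(n)/(-exp(2*n) + exp(n) + 12)^2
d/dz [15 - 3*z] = -3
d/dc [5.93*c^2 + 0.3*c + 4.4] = 11.86*c + 0.3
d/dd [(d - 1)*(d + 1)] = 2*d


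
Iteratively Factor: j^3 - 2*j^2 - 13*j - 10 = (j + 2)*(j^2 - 4*j - 5) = (j - 5)*(j + 2)*(j + 1)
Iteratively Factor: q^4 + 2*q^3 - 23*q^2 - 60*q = (q - 5)*(q^3 + 7*q^2 + 12*q) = (q - 5)*(q + 3)*(q^2 + 4*q) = q*(q - 5)*(q + 3)*(q + 4)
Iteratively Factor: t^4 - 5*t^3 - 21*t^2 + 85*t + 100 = (t + 4)*(t^3 - 9*t^2 + 15*t + 25) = (t + 1)*(t + 4)*(t^2 - 10*t + 25) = (t - 5)*(t + 1)*(t + 4)*(t - 5)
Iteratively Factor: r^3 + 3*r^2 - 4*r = (r + 4)*(r^2 - r) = r*(r + 4)*(r - 1)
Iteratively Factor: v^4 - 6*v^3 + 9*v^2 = (v - 3)*(v^3 - 3*v^2) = v*(v - 3)*(v^2 - 3*v) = v^2*(v - 3)*(v - 3)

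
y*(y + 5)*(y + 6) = y^3 + 11*y^2 + 30*y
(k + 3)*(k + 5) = k^2 + 8*k + 15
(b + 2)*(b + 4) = b^2 + 6*b + 8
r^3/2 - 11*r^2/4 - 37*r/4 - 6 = (r/2 + 1/2)*(r - 8)*(r + 3/2)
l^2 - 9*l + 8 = (l - 8)*(l - 1)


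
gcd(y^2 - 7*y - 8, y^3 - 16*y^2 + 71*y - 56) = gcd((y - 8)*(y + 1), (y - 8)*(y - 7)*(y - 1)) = y - 8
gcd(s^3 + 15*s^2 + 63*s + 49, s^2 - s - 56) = s + 7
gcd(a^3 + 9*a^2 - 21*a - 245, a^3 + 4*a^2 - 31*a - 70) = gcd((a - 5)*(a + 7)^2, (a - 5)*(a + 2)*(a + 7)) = a^2 + 2*a - 35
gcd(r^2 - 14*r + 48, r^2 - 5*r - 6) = r - 6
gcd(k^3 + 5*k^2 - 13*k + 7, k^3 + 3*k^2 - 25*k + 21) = k^2 + 6*k - 7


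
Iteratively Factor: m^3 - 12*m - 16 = (m + 2)*(m^2 - 2*m - 8) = (m - 4)*(m + 2)*(m + 2)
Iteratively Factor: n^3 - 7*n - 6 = (n + 2)*(n^2 - 2*n - 3) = (n - 3)*(n + 2)*(n + 1)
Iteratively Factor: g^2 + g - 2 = (g + 2)*(g - 1)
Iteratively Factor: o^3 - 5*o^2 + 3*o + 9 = (o - 3)*(o^2 - 2*o - 3) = (o - 3)*(o + 1)*(o - 3)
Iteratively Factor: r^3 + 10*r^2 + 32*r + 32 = (r + 4)*(r^2 + 6*r + 8) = (r + 4)^2*(r + 2)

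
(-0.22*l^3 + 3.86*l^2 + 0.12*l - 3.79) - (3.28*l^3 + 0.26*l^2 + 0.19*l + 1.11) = -3.5*l^3 + 3.6*l^2 - 0.07*l - 4.9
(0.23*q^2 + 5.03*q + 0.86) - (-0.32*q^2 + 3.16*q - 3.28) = 0.55*q^2 + 1.87*q + 4.14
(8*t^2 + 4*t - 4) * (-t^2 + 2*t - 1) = -8*t^4 + 12*t^3 + 4*t^2 - 12*t + 4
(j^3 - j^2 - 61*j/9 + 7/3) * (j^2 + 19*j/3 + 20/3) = j^5 + 16*j^4/3 - 58*j^3/9 - 1276*j^2/27 - 821*j/27 + 140/9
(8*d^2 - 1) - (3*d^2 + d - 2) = 5*d^2 - d + 1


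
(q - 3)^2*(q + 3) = q^3 - 3*q^2 - 9*q + 27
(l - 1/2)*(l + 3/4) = l^2 + l/4 - 3/8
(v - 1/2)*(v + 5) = v^2 + 9*v/2 - 5/2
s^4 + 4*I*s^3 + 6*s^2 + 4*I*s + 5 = (s - I)^2*(s + I)*(s + 5*I)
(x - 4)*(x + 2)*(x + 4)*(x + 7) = x^4 + 9*x^3 - 2*x^2 - 144*x - 224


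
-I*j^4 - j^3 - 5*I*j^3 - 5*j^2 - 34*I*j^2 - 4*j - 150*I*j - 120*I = (j + 4)*(j - 6*I)*(j + 5*I)*(-I*j - I)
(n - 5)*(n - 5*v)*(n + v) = n^3 - 4*n^2*v - 5*n^2 - 5*n*v^2 + 20*n*v + 25*v^2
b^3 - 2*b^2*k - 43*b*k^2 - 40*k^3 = (b - 8*k)*(b + k)*(b + 5*k)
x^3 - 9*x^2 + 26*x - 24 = (x - 4)*(x - 3)*(x - 2)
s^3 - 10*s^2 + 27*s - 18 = (s - 6)*(s - 3)*(s - 1)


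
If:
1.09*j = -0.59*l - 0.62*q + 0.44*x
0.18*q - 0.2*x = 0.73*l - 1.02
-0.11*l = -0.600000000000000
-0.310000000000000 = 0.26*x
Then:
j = -12.04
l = 5.45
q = 15.13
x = -1.19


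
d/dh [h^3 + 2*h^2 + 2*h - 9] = 3*h^2 + 4*h + 2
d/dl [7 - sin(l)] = -cos(l)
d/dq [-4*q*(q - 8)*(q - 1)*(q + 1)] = -16*q^3 + 96*q^2 + 8*q - 32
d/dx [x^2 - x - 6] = 2*x - 1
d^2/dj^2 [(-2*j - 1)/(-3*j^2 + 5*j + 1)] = 2*((7 - 18*j)*(-3*j^2 + 5*j + 1) - (2*j + 1)*(6*j - 5)^2)/(-3*j^2 + 5*j + 1)^3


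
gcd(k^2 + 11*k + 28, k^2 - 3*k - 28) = k + 4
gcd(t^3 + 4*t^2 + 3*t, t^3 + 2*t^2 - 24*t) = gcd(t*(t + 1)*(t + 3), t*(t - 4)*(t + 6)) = t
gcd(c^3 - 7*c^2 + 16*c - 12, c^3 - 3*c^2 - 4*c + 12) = c^2 - 5*c + 6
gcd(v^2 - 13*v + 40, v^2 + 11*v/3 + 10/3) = 1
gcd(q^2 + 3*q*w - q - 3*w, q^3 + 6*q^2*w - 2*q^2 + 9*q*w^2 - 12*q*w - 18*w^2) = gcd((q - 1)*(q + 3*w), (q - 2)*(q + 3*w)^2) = q + 3*w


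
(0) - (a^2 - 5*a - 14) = -a^2 + 5*a + 14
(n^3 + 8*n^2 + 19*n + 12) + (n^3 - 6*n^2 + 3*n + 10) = 2*n^3 + 2*n^2 + 22*n + 22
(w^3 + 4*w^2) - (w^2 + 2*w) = w^3 + 3*w^2 - 2*w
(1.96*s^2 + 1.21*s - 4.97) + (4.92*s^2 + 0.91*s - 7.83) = 6.88*s^2 + 2.12*s - 12.8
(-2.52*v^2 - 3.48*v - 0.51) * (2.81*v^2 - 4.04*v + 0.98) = -7.0812*v^4 + 0.401999999999999*v^3 + 10.1565*v^2 - 1.35*v - 0.4998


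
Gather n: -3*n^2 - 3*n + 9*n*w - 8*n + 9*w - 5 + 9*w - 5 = -3*n^2 + n*(9*w - 11) + 18*w - 10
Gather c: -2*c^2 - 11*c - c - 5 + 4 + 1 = -2*c^2 - 12*c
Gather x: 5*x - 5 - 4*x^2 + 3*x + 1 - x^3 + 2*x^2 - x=-x^3 - 2*x^2 + 7*x - 4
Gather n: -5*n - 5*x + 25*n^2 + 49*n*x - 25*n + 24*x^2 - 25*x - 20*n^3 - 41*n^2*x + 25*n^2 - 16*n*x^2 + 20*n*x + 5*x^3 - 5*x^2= -20*n^3 + n^2*(50 - 41*x) + n*(-16*x^2 + 69*x - 30) + 5*x^3 + 19*x^2 - 30*x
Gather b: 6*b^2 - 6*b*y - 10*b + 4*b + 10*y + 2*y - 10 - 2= 6*b^2 + b*(-6*y - 6) + 12*y - 12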